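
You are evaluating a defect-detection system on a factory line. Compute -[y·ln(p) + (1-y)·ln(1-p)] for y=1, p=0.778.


BCE = -[y·ln(p) + (1-y)·ln(1-p)]
= -1·ln(0.778) - 0
= -ln(0.778) = 0.251

0.251


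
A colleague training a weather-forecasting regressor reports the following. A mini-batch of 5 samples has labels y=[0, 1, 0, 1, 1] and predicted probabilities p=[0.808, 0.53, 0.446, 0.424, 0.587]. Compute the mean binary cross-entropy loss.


L[0] = -ln(1-0.808) = -ln(0.192) = 1.6503
L[1] = -ln(0.53) = 0.6349
L[2] = -ln(1-0.446) = -ln(0.554) = 0.5906
L[3] = -ln(0.424) = 0.858
L[4] = -ln(0.587) = 0.5327
mean = (1.6503 + 0.6349 + 0.5906 + 0.858 + 0.5327)/5 = 0.8533

0.8533


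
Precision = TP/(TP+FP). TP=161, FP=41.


Precision = TP/(TP+FP)
= 161/(161+41)
= 161/202 = 79.7%

79.7%


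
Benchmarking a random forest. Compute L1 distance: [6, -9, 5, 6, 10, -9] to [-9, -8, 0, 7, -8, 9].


d = |6+ 9| + |-9+ 8| + |5-0| + |6-7| + |10+ 8| + |-9-9|
  = 15 + 1 + 5 + 1 + 18 + 18
  = 58

58


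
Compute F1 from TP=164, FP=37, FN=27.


Precision = 164/201 = 0.8159
Recall = 164/191 = 0.8586
F1 = 2·P·R/(P+R) = 2·TP/(2·TP+FP+FN) = 328/(328+37+27) = 328/392 = 0.8367

0.8367


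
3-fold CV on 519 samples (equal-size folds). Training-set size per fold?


Fold size = 519/3 = 173
Training per fold = 519 - 173 = 346

346


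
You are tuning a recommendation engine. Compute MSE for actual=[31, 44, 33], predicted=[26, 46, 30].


Squared errors: (31-26)²=25, (44-46)²=4, (33-30)²=9
Sum = 38
MSE = 38/3 = 38/3

38/3


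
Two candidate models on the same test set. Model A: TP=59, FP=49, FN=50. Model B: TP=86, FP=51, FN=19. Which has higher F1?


Model A: P=59/108=0.5463, R=59/109=0.5413, F1=2PR/(P+R)=2TP/(2TP+FP+FN)=118/217=0.5438
Model B: P=86/137=0.6277, R=86/105=0.819, F1=2PR/(P+R)=2TP/(2TP+FP+FN)=172/242=0.7107
0.5438 < 0.7107 → Model B

Model B


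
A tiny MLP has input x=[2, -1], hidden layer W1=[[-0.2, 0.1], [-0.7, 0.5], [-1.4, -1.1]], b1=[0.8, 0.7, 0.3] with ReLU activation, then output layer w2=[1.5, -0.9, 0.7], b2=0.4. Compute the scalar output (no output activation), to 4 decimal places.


z1[0] = (-0.2)·(2) + (0.1)·(-1) + 0.8 = 0.3
z1[1] = (-0.7)·(2) + (0.5)·(-1) + 0.7 = -1.2
z1[2] = (-1.4)·(2) + (-1.1)·(-1) + 0.3 = -1.4
h = ReLU(z1) = [0.3, 0.0, 0.0]
output = (1.5)·(0.3) + (-0.9)·(0.0) + (0.7)·(0.0) + 0.4 = 0.85

0.85


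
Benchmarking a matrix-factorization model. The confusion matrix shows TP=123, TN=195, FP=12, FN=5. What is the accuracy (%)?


Accuracy = (TP+TN)/(TP+TN+FP+FN)
= (123+195)/(335)
= 318/335 = 94.93%

94.93%


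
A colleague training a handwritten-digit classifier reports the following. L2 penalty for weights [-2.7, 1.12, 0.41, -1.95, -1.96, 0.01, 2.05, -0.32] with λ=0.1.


‖w‖₂² = (-2.7)² + (1.12)² + (0.41)² + (-1.95)² + (-1.96)² + (0.01)² + (2.05)² + (-0.32)²
     = 7.29 + 1.2544 + 0.1681 + 3.8025 + 3.8416 + 0.0001 + 4.2025 + 0.1024
     = 20.6616
λ·‖w‖₂² = 0.1·20.6616 = 2.06616

2.06616


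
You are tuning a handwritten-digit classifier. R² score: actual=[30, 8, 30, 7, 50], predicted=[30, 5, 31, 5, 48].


ȳ = 25
SS_res = Σ(y-ŷ)² = 18
SS_tot = Σ(y-ȳ)² = 1288
R² = 1 - SS_res/SS_tot = 1 - 0.014 = 0.986

0.986


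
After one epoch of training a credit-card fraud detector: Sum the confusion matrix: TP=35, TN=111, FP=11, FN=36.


Total = TP + TN + FP + FN
= 35 + 111 + 11 + 36
= 193
(Predicted positive: 46, predicted negative: 147)

193


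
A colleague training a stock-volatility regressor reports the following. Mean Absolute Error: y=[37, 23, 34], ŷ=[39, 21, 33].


Absolute errors: |37-39|=2, |23-21|=2, |34-33|=1
Sum = 5
MAE = 5/3 = 5/3

5/3


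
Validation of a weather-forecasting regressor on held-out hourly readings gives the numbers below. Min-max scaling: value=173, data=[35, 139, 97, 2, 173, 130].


min=2, max=173
(173-2)/(173-2) = 171/171 = 1.0

1.0


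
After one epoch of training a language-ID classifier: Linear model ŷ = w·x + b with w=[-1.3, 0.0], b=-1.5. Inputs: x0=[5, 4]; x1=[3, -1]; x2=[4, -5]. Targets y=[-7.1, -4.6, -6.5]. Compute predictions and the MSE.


ŷ0 = (-1.3)·(5) + (0.0)·(4) - 1.5 = -8.0
ŷ1 = (-1.3)·(3) + (0.0)·(-1) - 1.5 = -5.4
ŷ2 = (-1.3)·(4) + (0.0)·(-5) - 1.5 = -6.7
errors² = [0.81, 0.64, 0.04]
MSE = 1.4900/3 = 0.4967

0.4967


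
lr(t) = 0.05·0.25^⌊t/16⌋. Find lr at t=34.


n_drops = ⌊34/16⌋ = 2
lr = 0.05·0.25^2 = 0.05·0.0625 = 0.003125

0.003125


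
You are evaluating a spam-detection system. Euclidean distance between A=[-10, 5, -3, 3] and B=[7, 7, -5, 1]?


d = √((-10-7)² + (5-7)² + (-3+ 5)² + (3-1)²)
  = √(289 + 4 + 4 + 4)
  = √301 = 17.3494

17.3494


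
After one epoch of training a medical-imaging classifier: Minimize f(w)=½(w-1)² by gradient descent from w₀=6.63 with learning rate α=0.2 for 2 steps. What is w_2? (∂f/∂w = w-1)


step 1: grad = 6.63-1 = 5.63; w = 6.63 - 0.2·(5.63) = 5.504
step 2: grad = 5.504-1 = 4.504; w = 5.504 - 0.2·(4.504) = 4.6032

4.6032


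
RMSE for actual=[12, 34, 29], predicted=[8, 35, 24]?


MSE = 42/3 = 14
RMSE = √(42/3) = 3.7417

3.7417


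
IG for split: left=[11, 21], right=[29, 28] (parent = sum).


Parent = [40, 49], H_parent = 0.9926
H_left = 0.9284 (n=32), H_right = 0.9998 (n=57)
H_children = (32/89)·0.9284 + (57/89)·0.9998 = 0.9741
IG = 0.9926 - 0.9741 = 0.0185

0.0185


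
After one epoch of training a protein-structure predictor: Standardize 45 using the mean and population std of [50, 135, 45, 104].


μ = 83.5, σ = 37.6729
z = (45 - 83.5)/37.6729 = -1.022

-1.022


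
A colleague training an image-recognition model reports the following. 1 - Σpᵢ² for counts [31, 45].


Probabilities: [31/76, 45/76] ≈ [0.4079, 0.5921]
Σpᵢ² = (961 + 2025)/76² = 2986/5776
Gini = 1 - Σpᵢ² = 1 - 2986/5776 = 0.483

0.483


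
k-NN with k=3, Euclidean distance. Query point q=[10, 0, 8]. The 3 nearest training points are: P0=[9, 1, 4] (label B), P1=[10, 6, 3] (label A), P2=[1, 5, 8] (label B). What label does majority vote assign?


d(q,P0) = 4.2426  (label B)
d(q,P1) = 7.8102  (label A)
d(q,P2) = 10.2956  (label B)
Votes: A=1, B=2
Majority → B

B


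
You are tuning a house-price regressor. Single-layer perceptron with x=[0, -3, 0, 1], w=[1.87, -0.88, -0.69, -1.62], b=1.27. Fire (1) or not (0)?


z = (0)·(1.87) + (-3)·(-0.88) + (0)·(-0.69) + (1)·(-1.62) + 1.27
  = 2.29
step(z) = 1 (z≥0)

1


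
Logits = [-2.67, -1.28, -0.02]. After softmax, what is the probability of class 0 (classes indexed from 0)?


Exponentials: e^-2.67=0.0693, e^-1.28=0.278, e^-0.02=0.9802
Sum = 1.3275
Softmax = [0.0522, 0.2094, 0.7384]
p[0] = 0.0693/1.3275 = 0.0522

0.0522


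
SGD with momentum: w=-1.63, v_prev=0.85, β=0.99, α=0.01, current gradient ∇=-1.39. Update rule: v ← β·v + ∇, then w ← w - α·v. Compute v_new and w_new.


v_new = 0.99·0.85 - 1.39 = 0.8415 - 1.39 = -0.5485
w_new = -1.63 - 0.01·-0.5485 = -1.63 + 0.005485 = -1.624515

v_new=-0.5485, w_new=-1.624515


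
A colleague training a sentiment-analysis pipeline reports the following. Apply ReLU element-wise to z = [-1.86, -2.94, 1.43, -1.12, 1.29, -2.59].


ReLU(-1.86) = max(0, -1.86) = 0.0
ReLU(-2.94) = max(0, -2.94) = 0.0
ReLU(1.43) = max(0, 1.43) = 1.43
ReLU(-1.12) = max(0, -1.12) = 0.0
ReLU(1.29) = max(0, 1.29) = 1.29
ReLU(-2.59) = max(0, -2.59) = 0.0
result = [0.0, 0.0, 1.43, 0.0, 1.29, 0.0]

[0.0, 0.0, 1.43, 0.0, 1.29, 0.0]


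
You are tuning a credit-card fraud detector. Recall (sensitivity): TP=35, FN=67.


Recall = TP/(TP+FN)
= 35/(35+67)
= 35/102 = 34.31%

34.31%


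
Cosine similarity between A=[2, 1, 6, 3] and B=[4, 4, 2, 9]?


A·B = 2·4 + 1·4 + 6·2 + 3·9 = 51
‖A‖ = √50 = 7.0711, ‖B‖ = √117 = 10.8167
cos = 51/(√50·√117) = 51/√5850 = 0.6668

0.6668


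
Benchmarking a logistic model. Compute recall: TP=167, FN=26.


Recall = TP/(TP+FN)
= 167/(167+26)
= 167/193 = 86.53%

86.53%


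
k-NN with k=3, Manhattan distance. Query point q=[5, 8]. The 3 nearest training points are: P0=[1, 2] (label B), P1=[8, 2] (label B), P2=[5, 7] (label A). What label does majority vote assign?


d(q,P0) = 10  (label B)
d(q,P1) = 9  (label B)
d(q,P2) = 1  (label A)
Votes: A=1, B=2
Majority → B

B


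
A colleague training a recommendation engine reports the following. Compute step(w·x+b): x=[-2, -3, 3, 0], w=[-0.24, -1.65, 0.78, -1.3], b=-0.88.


z = (-2)·(-0.24) + (-3)·(-1.65) + (3)·(0.78) + (0)·(-1.3) - 0.88
  = 6.89
step(z) = 1 (z≥0)

1


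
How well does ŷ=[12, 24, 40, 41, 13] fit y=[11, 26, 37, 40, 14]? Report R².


ȳ = 25.6
SS_res = Σ(y-ŷ)² = 16
SS_tot = Σ(y-ȳ)² = 685.2
R² = 1 - SS_res/SS_tot = 1 - 0.0234 = 0.9766

0.9766


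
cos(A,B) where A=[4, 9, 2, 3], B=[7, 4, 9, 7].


A·B = 4·7 + 9·4 + 2·9 + 3·7 = 103
‖A‖ = √110 = 10.4881, ‖B‖ = √195 = 13.9642
cos = 103/(√110·√195) = 103/√21450 = 0.7033

0.7033


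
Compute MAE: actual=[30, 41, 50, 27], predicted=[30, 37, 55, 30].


Absolute errors: |30-30|=0, |41-37|=4, |50-55|=5, |27-30|=3
Sum = 12
MAE = 12/4 = 3

3


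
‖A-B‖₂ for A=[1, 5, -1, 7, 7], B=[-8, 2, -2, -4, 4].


d = √((1+ 8)² + (5-2)² + (-1+ 2)² + (7+ 4)² + (7-4)²)
  = √(81 + 9 + 1 + 121 + 9)
  = √221 = 14.8661

14.8661


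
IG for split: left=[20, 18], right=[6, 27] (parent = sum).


Parent = [26, 45], H_parent = 0.9477
H_left = 0.998 (n=38), H_right = 0.684 (n=33)
H_children = (38/71)·0.998 + (33/71)·0.684 = 0.8521
IG = 0.9477 - 0.8521 = 0.0956

0.0956


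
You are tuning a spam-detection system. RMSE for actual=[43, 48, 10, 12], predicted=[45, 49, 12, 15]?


MSE = 18/4 = 4.5
RMSE = √(18/4) = 2.1213

2.1213


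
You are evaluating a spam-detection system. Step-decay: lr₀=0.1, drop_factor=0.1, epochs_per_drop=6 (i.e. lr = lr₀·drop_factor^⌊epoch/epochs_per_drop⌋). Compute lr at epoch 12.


n_drops = ⌊12/6⌋ = 2
lr = 0.1·0.1^2 = 0.1·0.01 = 0.001

0.001


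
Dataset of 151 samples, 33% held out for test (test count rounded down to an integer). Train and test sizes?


Test = ⌊151·33/100⌋ = 49
Train = 151 - 49 = 102

Train: 102, Test: 49


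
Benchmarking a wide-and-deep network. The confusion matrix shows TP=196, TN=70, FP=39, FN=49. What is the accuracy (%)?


Accuracy = (TP+TN)/(TP+TN+FP+FN)
= (196+70)/(354)
= 266/354 = 75.14%

75.14%


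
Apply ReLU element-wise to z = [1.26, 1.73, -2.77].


ReLU(1.26) = max(0, 1.26) = 1.26
ReLU(1.73) = max(0, 1.73) = 1.73
ReLU(-2.77) = max(0, -2.77) = 0.0
result = [1.26, 1.73, 0.0]

[1.26, 1.73, 0.0]


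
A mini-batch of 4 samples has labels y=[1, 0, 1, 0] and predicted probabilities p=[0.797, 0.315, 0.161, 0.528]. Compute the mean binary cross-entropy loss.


L[0] = -ln(0.797) = 0.2269
L[1] = -ln(1-0.315) = -ln(0.685) = 0.3783
L[2] = -ln(0.161) = 1.8264
L[3] = -ln(1-0.528) = -ln(0.472) = 0.7508
mean = (0.2269 + 0.3783 + 1.8264 + 0.7508)/4 = 0.7956

0.7956


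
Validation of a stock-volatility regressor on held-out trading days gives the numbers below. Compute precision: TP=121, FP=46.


Precision = TP/(TP+FP)
= 121/(121+46)
= 121/167 = 72.46%

72.46%


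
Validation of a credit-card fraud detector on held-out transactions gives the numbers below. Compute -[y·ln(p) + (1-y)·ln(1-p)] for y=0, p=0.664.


BCE = -[y·ln(p) + (1-y)·ln(1-p)]
= -0 - 1·ln(1-0.664)
= -ln(0.336) = 1.0906

1.0906


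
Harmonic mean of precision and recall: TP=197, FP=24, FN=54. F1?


Precision = 197/221 = 0.8914
Recall = 197/251 = 0.7849
F1 = 2·P·R/(P+R) = 2·TP/(2·TP+FP+FN) = 394/(394+24+54) = 394/472 = 0.8347

0.8347


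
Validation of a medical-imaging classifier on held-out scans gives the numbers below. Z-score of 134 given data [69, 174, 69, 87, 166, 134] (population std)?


μ = 116.5, σ = 43.6759
z = (134 - 116.5)/43.6759 = 0.4007

0.4007


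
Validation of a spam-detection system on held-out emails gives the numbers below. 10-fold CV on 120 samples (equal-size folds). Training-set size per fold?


Fold size = 120/10 = 12
Training per fold = 120 - 12 = 108

108


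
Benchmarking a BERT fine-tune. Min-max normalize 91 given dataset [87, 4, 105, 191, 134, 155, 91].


min=4, max=191
(91-4)/(191-4) = 87/187 = 0.4652

0.4652


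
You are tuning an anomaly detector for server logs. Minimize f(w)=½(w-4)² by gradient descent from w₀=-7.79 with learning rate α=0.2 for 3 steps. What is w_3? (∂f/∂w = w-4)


step 1: grad = -7.79-4 = -11.79; w = -7.79 - 0.2·(-11.79) = -5.432
step 2: grad = -5.432-4 = -9.432; w = -5.432 - 0.2·(-9.432) = -3.5456
step 3: grad = -3.5456-4 = -7.5456; w = -3.5456 - 0.2·(-7.5456) = -2.03648

-2.03648


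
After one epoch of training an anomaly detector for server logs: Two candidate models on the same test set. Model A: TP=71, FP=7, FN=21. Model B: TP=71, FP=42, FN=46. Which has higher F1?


Model A: P=71/78=0.9103, R=71/92=0.7717, F1=2PR/(P+R)=2TP/(2TP+FP+FN)=142/170=0.8353
Model B: P=71/113=0.6283, R=71/117=0.6068, F1=2PR/(P+R)=2TP/(2TP+FP+FN)=142/230=0.6174
0.8353 > 0.6174 → Model A

Model A


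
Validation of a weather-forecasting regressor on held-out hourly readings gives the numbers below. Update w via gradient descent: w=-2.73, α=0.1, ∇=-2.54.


w_new = w - α·∇
= -2.73 - 0.1·-2.54
= -2.73 + 0.254
= -2.476

-2.476


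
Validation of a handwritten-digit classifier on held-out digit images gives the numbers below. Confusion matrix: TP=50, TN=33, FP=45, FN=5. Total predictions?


Total = TP + TN + FP + FN
= 50 + 33 + 45 + 5
= 133
(Predicted positive: 95, predicted negative: 38)

133


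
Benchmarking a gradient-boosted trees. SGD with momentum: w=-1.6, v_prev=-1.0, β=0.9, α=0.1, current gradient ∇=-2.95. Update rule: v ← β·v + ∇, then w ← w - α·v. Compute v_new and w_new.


v_new = 0.9·-1.0 - 2.95 = -0.9 - 2.95 = -3.85
w_new = -1.6 - 0.1·-3.85 = -1.6 + 0.385 = -1.215

v_new=-3.85, w_new=-1.215


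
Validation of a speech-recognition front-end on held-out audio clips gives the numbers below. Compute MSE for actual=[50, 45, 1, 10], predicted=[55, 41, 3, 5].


Squared errors: (50-55)²=25, (45-41)²=16, (1-3)²=4, (10-5)²=25
Sum = 70
MSE = 70/4 = 35/2

35/2


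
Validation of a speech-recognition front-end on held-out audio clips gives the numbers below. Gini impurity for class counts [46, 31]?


Probabilities: [46/77, 31/77] ≈ [0.5974, 0.4026]
Σpᵢ² = (2116 + 961)/77² = 3077/5929
Gini = 1 - Σpᵢ² = 1 - 3077/5929 = 0.481

0.481


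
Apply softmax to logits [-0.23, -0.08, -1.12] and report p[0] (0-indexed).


Exponentials: e^-0.23=0.7945, e^-0.08=0.9231, e^-1.12=0.3263
Sum = 2.0439
Softmax = [0.3887, 0.4516, 0.1596]
p[0] = 0.7945/2.0439 = 0.3887

0.3887


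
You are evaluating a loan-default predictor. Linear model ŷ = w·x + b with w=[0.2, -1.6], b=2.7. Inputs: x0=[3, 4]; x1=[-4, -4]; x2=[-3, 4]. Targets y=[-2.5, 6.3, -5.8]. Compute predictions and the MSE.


ŷ0 = (0.2)·(3) + (-1.6)·(4) + 2.7 = -3.1
ŷ1 = (0.2)·(-4) + (-1.6)·(-4) + 2.7 = 8.3
ŷ2 = (0.2)·(-3) + (-1.6)·(4) + 2.7 = -4.3
errors² = [0.36, 4.0, 2.25]
MSE = 6.6100/3 = 2.2033

2.2033


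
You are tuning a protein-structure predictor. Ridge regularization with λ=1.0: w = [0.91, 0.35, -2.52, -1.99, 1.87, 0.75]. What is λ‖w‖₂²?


‖w‖₂² = (0.91)² + (0.35)² + (-2.52)² + (-1.99)² + (1.87)² + (0.75)²
     = 0.8281 + 0.1225 + 6.3504 + 3.9601 + 3.4969 + 0.5625
     = 15.3205
λ·‖w‖₂² = 1.0·15.3205 = 15.3205

15.3205


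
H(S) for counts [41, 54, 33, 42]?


Probabilities: [41/170, 54/170, 33/170, 42/170] ≈ [0.2412, 0.3176, 0.1941, 0.2471]
H = -((41/170)·log₂(41/170) + (54/170)·log₂(54/170) + (33/170)·log₂(33/170) + (42/170)·log₂(42/170))
  = 1.9778 bits

1.9778 bits


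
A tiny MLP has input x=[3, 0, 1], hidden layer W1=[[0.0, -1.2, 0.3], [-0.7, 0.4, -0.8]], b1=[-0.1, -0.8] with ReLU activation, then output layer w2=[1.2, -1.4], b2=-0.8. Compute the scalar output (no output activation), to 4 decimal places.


z1[0] = (0.0)·(3) + (-1.2)·(0) + (0.3)·(1) - 0.1 = 0.2
z1[1] = (-0.7)·(3) + (0.4)·(0) + (-0.8)·(1) - 0.8 = -3.7
h = ReLU(z1) = [0.2, 0.0]
output = (1.2)·(0.2) + (-1.4)·(0.0) - 0.8 = -0.56

-0.56


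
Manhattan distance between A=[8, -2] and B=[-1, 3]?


d = |8+ 1| + |-2-3|
  = 9 + 5
  = 14

14


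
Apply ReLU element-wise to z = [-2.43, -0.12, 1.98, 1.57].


ReLU(-2.43) = max(0, -2.43) = 0.0
ReLU(-0.12) = max(0, -0.12) = 0.0
ReLU(1.98) = max(0, 1.98) = 1.98
ReLU(1.57) = max(0, 1.57) = 1.57
result = [0.0, 0.0, 1.98, 1.57]

[0.0, 0.0, 1.98, 1.57]


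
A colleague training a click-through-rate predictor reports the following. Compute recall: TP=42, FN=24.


Recall = TP/(TP+FN)
= 42/(42+24)
= 42/66 = 63.64%

63.64%


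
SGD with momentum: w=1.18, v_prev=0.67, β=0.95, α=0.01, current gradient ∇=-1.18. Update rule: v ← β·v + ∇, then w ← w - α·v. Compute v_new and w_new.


v_new = 0.95·0.67 - 1.18 = 0.6365 - 1.18 = -0.5435
w_new = 1.18 - 0.01·-0.5435 = 1.18 + 0.005435 = 1.185435

v_new=-0.5435, w_new=1.185435


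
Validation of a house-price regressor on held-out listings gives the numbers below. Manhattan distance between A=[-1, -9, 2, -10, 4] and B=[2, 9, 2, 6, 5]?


d = |-1-2| + |-9-9| + |2-2| + |-10-6| + |4-5|
  = 3 + 18 + 0 + 16 + 1
  = 38

38


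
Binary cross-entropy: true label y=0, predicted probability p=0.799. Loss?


BCE = -[y·ln(p) + (1-y)·ln(1-p)]
= -0 - 1·ln(1-0.799)
= -ln(0.201) = 1.6045

1.6045


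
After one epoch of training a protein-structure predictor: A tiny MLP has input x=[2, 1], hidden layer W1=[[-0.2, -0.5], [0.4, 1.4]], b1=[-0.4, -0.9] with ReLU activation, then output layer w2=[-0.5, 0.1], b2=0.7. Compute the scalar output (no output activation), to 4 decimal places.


z1[0] = (-0.2)·(2) + (-0.5)·(1) - 0.4 = -1.3
z1[1] = (0.4)·(2) + (1.4)·(1) - 0.9 = 1.3
h = ReLU(z1) = [0.0, 1.3]
output = (-0.5)·(0.0) + (0.1)·(1.3) + 0.7 = 0.83

0.83


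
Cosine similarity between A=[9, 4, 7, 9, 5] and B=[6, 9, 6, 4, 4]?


A·B = 9·6 + 4·9 + 7·6 + 9·4 + 5·4 = 188
‖A‖ = √252 = 15.8745, ‖B‖ = √185 = 13.6015
cos = 188/(√252·√185) = 188/√46620 = 0.8707

0.8707


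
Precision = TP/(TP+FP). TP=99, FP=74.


Precision = TP/(TP+FP)
= 99/(99+74)
= 99/173 = 57.23%

57.23%


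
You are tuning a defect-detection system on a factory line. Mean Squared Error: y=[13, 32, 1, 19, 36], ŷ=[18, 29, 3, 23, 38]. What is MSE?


Squared errors: (13-18)²=25, (32-29)²=9, (1-3)²=4, (19-23)²=16, (36-38)²=4
Sum = 58
MSE = 58/5 = 58/5

58/5


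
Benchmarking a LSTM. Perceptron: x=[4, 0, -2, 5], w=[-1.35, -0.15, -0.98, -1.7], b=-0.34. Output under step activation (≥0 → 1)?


z = (4)·(-1.35) + (0)·(-0.15) + (-2)·(-0.98) + (5)·(-1.7) - 0.34
  = -12.28
step(z) = 0 (z<0)

0


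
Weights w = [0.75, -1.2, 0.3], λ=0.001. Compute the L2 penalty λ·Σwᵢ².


‖w‖₂² = (0.75)² + (-1.2)² + (0.3)²
     = 0.5625 + 1.44 + 0.09
     = 2.0925
λ·‖w‖₂² = 0.001·2.0925 = 0.002092

0.002092


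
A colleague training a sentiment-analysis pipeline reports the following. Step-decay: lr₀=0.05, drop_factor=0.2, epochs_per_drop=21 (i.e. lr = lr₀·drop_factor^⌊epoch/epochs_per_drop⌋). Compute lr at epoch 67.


n_drops = ⌊67/21⌋ = 3
lr = 0.05·0.2^3 = 0.05·0.008 = 0.0004

0.0004


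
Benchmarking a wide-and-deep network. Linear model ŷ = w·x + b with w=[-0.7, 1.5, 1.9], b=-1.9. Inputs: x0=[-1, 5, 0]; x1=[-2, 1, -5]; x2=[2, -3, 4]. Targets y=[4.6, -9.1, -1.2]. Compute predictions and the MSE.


ŷ0 = (-0.7)·(-1) + (1.5)·(5) + (1.9)·(0) - 1.9 = 6.3
ŷ1 = (-0.7)·(-2) + (1.5)·(1) + (1.9)·(-5) - 1.9 = -8.5
ŷ2 = (-0.7)·(2) + (1.5)·(-3) + (1.9)·(4) - 1.9 = -0.2
errors² = [2.89, 0.36, 1.0]
MSE = 4.2500/3 = 1.4167

1.4167


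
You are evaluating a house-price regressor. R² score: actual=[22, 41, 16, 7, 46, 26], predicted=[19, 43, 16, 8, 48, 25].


ȳ = 26.3333
SS_res = Σ(y-ŷ)² = 19
SS_tot = Σ(y-ȳ)² = 1101.33
R² = 1 - SS_res/SS_tot = 1 - 0.0173 = 0.9827

0.9827


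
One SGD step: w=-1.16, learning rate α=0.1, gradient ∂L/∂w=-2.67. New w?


w_new = w - α·∇
= -1.16 - 0.1·-2.67
= -1.16 + 0.267
= -0.893

-0.893


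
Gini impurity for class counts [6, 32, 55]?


Probabilities: [6/93, 32/93, 55/93] ≈ [0.0645, 0.3441, 0.5914]
Σpᵢ² = (36 + 1024 + 3025)/93² = 4085/8649
Gini = 1 - Σpᵢ² = 1 - 4085/8649 = 0.5277

0.5277


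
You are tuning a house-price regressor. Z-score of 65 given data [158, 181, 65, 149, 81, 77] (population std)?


μ = 118.5, σ = 45.4377
z = (65 - 118.5)/45.4377 = -1.1774

-1.1774


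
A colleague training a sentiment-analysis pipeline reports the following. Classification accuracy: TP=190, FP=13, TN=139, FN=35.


Accuracy = (TP+TN)/(TP+TN+FP+FN)
= (190+139)/(377)
= 329/377 = 87.27%

87.27%


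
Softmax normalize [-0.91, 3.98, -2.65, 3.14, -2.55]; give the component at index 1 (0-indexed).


Exponentials: e^-0.91=0.4025, e^3.98=53.517, e^-2.65=0.0707, e^3.14=23.1039, e^-2.55=0.0781
Sum = 77.1722
Softmax = [0.0052, 0.6935, 0.0009, 0.2994, 0.001]
p[1] = 53.517/77.1722 = 0.6935

0.6935


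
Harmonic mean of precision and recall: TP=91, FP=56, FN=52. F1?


Precision = 91/147 = 0.619
Recall = 91/143 = 0.6364
F1 = 2·P·R/(P+R) = 2·TP/(2·TP+FP+FN) = 182/(182+56+52) = 182/290 = 0.6276

0.6276


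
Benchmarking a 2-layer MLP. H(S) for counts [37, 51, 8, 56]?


Probabilities: [37/152, 51/152, 8/152, 56/152] ≈ [0.2434, 0.3355, 0.0526, 0.3684]
H = -((37/152)·log₂(37/152) + (51/152)·log₂(51/152) + (8/152)·log₂(8/152) + (56/152)·log₂(56/152))
  = 1.7791 bits

1.7791 bits


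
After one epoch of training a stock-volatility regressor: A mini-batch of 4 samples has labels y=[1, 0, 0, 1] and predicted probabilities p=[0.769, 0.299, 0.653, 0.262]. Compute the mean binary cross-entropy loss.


L[0] = -ln(0.769) = 0.2627
L[1] = -ln(1-0.299) = -ln(0.701) = 0.3552
L[2] = -ln(1-0.653) = -ln(0.347) = 1.0584
L[3] = -ln(0.262) = 1.3394
mean = (0.2627 + 0.3552 + 1.0584 + 1.3394)/4 = 0.7539

0.7539


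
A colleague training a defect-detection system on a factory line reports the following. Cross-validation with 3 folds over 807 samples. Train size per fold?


Fold size = 807/3 = 269
Training per fold = 807 - 269 = 538

538


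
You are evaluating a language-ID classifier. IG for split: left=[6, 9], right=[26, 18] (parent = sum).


Parent = [32, 27], H_parent = 0.9948
H_left = 0.971 (n=15), H_right = 0.976 (n=44)
H_children = (15/59)·0.971 + (44/59)·0.976 = 0.9747
IG = 0.9948 - 0.9747 = 0.0201

0.0201


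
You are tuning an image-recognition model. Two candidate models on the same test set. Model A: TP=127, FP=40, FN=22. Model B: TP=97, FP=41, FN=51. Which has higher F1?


Model A: P=127/167=0.7605, R=127/149=0.8523, F1=2PR/(P+R)=2TP/(2TP+FP+FN)=254/316=0.8038
Model B: P=97/138=0.7029, R=97/148=0.6554, F1=2PR/(P+R)=2TP/(2TP+FP+FN)=194/286=0.6783
0.8038 > 0.6783 → Model A

Model A


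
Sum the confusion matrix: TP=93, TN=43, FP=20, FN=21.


Total = TP + TN + FP + FN
= 93 + 43 + 20 + 21
= 177
(Predicted positive: 113, predicted negative: 64)

177


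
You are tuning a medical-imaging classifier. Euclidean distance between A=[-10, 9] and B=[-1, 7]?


d = √((-10+ 1)² + (9-7)²)
  = √(81 + 4)
  = √85 = 9.2195

9.2195


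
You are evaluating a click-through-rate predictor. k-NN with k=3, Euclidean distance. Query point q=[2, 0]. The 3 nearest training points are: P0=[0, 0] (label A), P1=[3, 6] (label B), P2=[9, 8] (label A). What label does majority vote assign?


d(q,P0) = 2.0  (label A)
d(q,P1) = 6.0828  (label B)
d(q,P2) = 10.6301  (label A)
Votes: A=2, B=1
Majority → A

A


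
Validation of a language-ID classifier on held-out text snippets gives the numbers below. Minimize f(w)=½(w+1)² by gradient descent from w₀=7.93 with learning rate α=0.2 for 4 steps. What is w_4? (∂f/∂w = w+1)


step 1: grad = 7.93+1 = 8.93; w = 7.93 - 0.2·(8.93) = 6.144
step 2: grad = 6.144+1 = 7.144; w = 6.144 - 0.2·(7.144) = 4.7152
step 3: grad = 4.7152+1 = 5.7152; w = 4.7152 - 0.2·(5.7152) = 3.57216
step 4: grad = 3.57216+1 = 4.57216; w = 3.57216 - 0.2·(4.57216) = 2.657728

2.657728


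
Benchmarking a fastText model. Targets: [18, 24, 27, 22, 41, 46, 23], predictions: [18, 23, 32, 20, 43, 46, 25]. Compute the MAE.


Absolute errors: |18-18|=0, |24-23|=1, |27-32|=5, |22-20|=2, |41-43|=2, |46-46|=0, |23-25|=2
Sum = 12
MAE = 12/7 = 12/7

12/7


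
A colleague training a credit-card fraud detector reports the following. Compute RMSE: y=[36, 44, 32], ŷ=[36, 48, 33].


MSE = 17/3 = 5.6667
RMSE = √(17/3) = 2.3805

2.3805


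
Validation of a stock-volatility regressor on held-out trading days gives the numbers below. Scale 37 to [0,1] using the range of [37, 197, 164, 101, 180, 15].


min=15, max=197
(37-15)/(197-15) = 22/182 = 0.1209

0.1209


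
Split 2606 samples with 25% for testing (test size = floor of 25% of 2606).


Test = ⌊2606·25/100⌋ = 651
Train = 2606 - 651 = 1955

Train: 1955, Test: 651


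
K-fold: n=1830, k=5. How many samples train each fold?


Fold size = 1830/5 = 366
Training per fold = 1830 - 366 = 1464

1464


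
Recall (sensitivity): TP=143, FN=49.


Recall = TP/(TP+FN)
= 143/(143+49)
= 143/192 = 74.48%

74.48%


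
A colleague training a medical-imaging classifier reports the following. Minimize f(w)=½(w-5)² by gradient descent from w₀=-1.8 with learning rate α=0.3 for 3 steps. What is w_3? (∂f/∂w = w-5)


step 1: grad = -1.8-5 = -6.8; w = -1.8 - 0.3·(-6.8) = 0.24
step 2: grad = 0.24-5 = -4.76; w = 0.24 - 0.3·(-4.76) = 1.668
step 3: grad = 1.668-5 = -3.332; w = 1.668 - 0.3·(-3.332) = 2.6676

2.6676


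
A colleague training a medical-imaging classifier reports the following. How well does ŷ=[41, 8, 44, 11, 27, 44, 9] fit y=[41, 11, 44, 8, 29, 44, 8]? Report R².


ȳ = 26.4286
SS_res = Σ(y-ŷ)² = 23
SS_tot = Σ(y-ȳ)² = 1753.71
R² = 1 - SS_res/SS_tot = 1 - 0.0131 = 0.9869

0.9869


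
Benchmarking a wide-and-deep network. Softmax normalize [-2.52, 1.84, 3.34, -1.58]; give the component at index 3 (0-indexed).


Exponentials: e^-2.52=0.0805, e^1.84=6.2965, e^3.34=28.2191, e^-1.58=0.206
Sum = 34.8021
Softmax = [0.0023, 0.1809, 0.8108, 0.0059]
p[3] = 0.206/34.8021 = 0.0059

0.0059


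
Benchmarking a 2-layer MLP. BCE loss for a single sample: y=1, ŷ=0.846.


BCE = -[y·ln(p) + (1-y)·ln(1-p)]
= -1·ln(0.846) - 0
= -ln(0.846) = 0.1672

0.1672


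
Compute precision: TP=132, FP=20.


Precision = TP/(TP+FP)
= 132/(132+20)
= 132/152 = 86.84%

86.84%


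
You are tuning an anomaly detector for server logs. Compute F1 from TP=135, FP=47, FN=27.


Precision = 135/182 = 0.7418
Recall = 135/162 = 0.8333
F1 = 2·P·R/(P+R) = 2·TP/(2·TP+FP+FN) = 270/(270+47+27) = 270/344 = 0.7849

0.7849


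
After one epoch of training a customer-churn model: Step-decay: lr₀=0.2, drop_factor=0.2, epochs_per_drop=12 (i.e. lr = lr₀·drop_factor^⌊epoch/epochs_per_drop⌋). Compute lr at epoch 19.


n_drops = ⌊19/12⌋ = 1
lr = 0.2·0.2^1 = 0.2·0.2 = 0.04

0.04


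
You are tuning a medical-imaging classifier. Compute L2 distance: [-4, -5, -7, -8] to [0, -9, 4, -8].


d = √((-4-0)² + (-5+ 9)² + (-7-4)² + (-8+ 8)²)
  = √(16 + 16 + 121 + 0)
  = √153 = 12.3693

12.3693


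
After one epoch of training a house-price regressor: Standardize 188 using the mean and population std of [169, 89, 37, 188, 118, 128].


μ = 121.5, σ = 49.8824
z = (188 - 121.5)/49.8824 = 1.3331

1.3331


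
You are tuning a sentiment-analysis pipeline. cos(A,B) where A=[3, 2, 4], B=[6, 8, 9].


A·B = 3·6 + 2·8 + 4·9 = 70
‖A‖ = √29 = 5.3852, ‖B‖ = √181 = 13.4536
cos = 70/(√29·√181) = 70/√5249 = 0.9662

0.9662


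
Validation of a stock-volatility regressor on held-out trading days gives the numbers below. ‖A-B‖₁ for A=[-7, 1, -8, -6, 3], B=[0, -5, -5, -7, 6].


d = |-7-0| + |1+ 5| + |-8+ 5| + |-6+ 7| + |3-6|
  = 7 + 6 + 3 + 1 + 3
  = 20

20


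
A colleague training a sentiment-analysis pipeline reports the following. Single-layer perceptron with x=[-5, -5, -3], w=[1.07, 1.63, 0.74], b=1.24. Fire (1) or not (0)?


z = (-5)·(1.07) + (-5)·(1.63) + (-3)·(0.74) + 1.24
  = -14.48
step(z) = 0 (z<0)

0


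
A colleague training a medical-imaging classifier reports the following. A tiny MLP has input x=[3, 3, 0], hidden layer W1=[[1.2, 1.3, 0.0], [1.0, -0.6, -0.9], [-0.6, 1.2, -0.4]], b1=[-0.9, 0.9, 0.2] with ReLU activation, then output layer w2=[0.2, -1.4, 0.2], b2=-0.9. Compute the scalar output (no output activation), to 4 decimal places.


z1[0] = (1.2)·(3) + (1.3)·(3) + (0.0)·(0) - 0.9 = 6.6
z1[1] = (1.0)·(3) + (-0.6)·(3) + (-0.9)·(0) + 0.9 = 2.1
z1[2] = (-0.6)·(3) + (1.2)·(3) + (-0.4)·(0) + 0.2 = 2.0
h = ReLU(z1) = [6.6, 2.1, 2.0]
output = (0.2)·(6.6) + (-1.4)·(2.1) + (0.2)·(2.0) - 0.9 = -2.12

-2.12


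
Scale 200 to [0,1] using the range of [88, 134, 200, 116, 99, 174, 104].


min=88, max=200
(200-88)/(200-88) = 112/112 = 1.0

1.0


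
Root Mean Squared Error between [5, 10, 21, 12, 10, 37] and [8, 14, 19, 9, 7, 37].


MSE = 47/6 = 7.8333
RMSE = √(47/6) = 2.7988

2.7988


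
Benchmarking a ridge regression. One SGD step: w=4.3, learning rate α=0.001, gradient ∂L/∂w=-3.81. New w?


w_new = w - α·∇
= 4.3 - 0.001·-3.81
= 4.3 + 0.00381
= 4.30381

4.30381


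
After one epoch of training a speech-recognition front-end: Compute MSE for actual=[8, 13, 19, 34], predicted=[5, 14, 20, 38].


Squared errors: (8-5)²=9, (13-14)²=1, (19-20)²=1, (34-38)²=16
Sum = 27
MSE = 27/4 = 27/4

27/4


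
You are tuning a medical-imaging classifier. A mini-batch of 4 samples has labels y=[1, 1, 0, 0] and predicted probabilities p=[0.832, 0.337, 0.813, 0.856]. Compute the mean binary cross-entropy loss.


L[0] = -ln(0.832) = 0.1839
L[1] = -ln(0.337) = 1.0877
L[2] = -ln(1-0.813) = -ln(0.187) = 1.6766
L[3] = -ln(1-0.856) = -ln(0.144) = 1.9379
mean = (0.1839 + 1.0877 + 1.6766 + 1.9379)/4 = 1.2215

1.2215


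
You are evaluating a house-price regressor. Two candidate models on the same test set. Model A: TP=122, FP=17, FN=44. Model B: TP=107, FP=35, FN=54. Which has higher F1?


Model A: P=122/139=0.8777, R=122/166=0.7349, F1=2PR/(P+R)=2TP/(2TP+FP+FN)=244/305=0.8
Model B: P=107/142=0.7535, R=107/161=0.6646, F1=2PR/(P+R)=2TP/(2TP+FP+FN)=214/303=0.7063
0.8 > 0.7063 → Model A

Model A


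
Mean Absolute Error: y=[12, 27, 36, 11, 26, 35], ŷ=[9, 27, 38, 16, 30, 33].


Absolute errors: |12-9|=3, |27-27|=0, |36-38|=2, |11-16|=5, |26-30|=4, |35-33|=2
Sum = 16
MAE = 16/6 = 8/3

8/3


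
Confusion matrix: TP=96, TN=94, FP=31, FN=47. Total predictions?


Total = TP + TN + FP + FN
= 96 + 94 + 31 + 47
= 268
(Predicted positive: 127, predicted negative: 141)

268


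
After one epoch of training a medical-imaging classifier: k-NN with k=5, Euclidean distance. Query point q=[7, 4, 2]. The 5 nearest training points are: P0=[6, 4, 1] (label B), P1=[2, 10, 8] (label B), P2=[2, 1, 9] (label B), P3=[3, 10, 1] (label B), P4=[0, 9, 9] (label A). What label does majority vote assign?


d(q,P0) = 1.4142  (label B)
d(q,P1) = 9.8489  (label B)
d(q,P2) = 9.1104  (label B)
d(q,P3) = 7.2801  (label B)
d(q,P4) = 11.0905  (label A)
Votes: A=1, B=4
Majority → B

B


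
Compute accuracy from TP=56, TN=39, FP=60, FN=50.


Accuracy = (TP+TN)/(TP+TN+FP+FN)
= (56+39)/(205)
= 95/205 = 46.34%

46.34%


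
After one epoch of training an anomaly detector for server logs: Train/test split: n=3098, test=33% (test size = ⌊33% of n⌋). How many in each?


Test = ⌊3098·33/100⌋ = 1022
Train = 3098 - 1022 = 2076

Train: 2076, Test: 1022


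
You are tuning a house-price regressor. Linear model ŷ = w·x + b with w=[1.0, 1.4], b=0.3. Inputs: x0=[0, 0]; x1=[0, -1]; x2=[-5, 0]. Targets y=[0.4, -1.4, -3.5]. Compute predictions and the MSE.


ŷ0 = (1.0)·(0) + (1.4)·(0) + 0.3 = 0.3
ŷ1 = (1.0)·(0) + (1.4)·(-1) + 0.3 = -1.1
ŷ2 = (1.0)·(-5) + (1.4)·(0) + 0.3 = -4.7
errors² = [0.01, 0.09, 1.44]
MSE = 1.5400/3 = 0.5133

0.5133


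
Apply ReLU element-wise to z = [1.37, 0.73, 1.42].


ReLU(1.37) = max(0, 1.37) = 1.37
ReLU(0.73) = max(0, 0.73) = 0.73
ReLU(1.42) = max(0, 1.42) = 1.42
result = [1.37, 0.73, 1.42]

[1.37, 0.73, 1.42]


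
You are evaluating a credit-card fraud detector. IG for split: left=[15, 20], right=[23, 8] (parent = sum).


Parent = [38, 28], H_parent = 0.9834
H_left = 0.9852 (n=35), H_right = 0.8238 (n=31)
H_children = (35/66)·0.9852 + (31/66)·0.8238 = 0.9094
IG = 0.9834 - 0.9094 = 0.074

0.074


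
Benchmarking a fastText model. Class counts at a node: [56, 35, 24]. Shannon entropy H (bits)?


Probabilities: [56/115, 35/115, 24/115] ≈ [0.487, 0.3043, 0.2087]
H = -((56/115)·log₂(56/115) + (35/115)·log₂(35/115) + (24/115)·log₂(24/115))
  = 1.4996 bits

1.4996 bits


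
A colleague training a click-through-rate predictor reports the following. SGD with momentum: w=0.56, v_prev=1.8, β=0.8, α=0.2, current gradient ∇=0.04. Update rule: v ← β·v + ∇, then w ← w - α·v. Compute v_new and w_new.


v_new = 0.8·1.8 + 0.04 = 1.44 + 0.04 = 1.48
w_new = 0.56 - 0.2·1.48 = 0.56 - 0.296 = 0.264

v_new=1.48, w_new=0.264


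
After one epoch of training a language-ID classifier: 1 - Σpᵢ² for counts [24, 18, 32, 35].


Probabilities: [24/109, 18/109, 32/109, 35/109] ≈ [0.2202, 0.1651, 0.2936, 0.3211]
Σpᵢ² = (576 + 324 + 1024 + 1225)/109² = 3149/11881
Gini = 1 - Σpᵢ² = 1 - 3149/11881 = 0.735

0.735


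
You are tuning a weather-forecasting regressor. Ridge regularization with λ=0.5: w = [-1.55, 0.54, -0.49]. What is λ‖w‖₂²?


‖w‖₂² = (-1.55)² + (0.54)² + (-0.49)²
     = 2.4025 + 0.2916 + 0.2401
     = 2.9342
λ·‖w‖₂² = 0.5·2.9342 = 1.4671

1.4671


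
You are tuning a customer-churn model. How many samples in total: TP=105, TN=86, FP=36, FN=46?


Total = TP + TN + FP + FN
= 105 + 86 + 36 + 46
= 273
(Predicted positive: 141, predicted negative: 132)

273


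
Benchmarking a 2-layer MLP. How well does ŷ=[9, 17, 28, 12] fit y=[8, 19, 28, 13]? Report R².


ȳ = 17
SS_res = Σ(y-ŷ)² = 6
SS_tot = Σ(y-ȳ)² = 222
R² = 1 - SS_res/SS_tot = 1 - 0.027 = 0.973

0.973


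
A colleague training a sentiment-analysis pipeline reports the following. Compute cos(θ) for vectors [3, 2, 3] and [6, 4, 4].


A·B = 3·6 + 2·4 + 3·4 = 38
‖A‖ = √22 = 4.6904, ‖B‖ = √68 = 8.2462
cos = 38/(√22·√68) = 38/√1496 = 0.9825

0.9825


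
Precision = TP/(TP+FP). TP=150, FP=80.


Precision = TP/(TP+FP)
= 150/(150+80)
= 150/230 = 65.22%

65.22%


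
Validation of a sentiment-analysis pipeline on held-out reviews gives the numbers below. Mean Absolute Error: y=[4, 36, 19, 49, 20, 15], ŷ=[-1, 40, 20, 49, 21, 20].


Absolute errors: |4+ 1|=5, |36-40|=4, |19-20|=1, |49-49|=0, |20-21|=1, |15-20|=5
Sum = 16
MAE = 16/6 = 8/3

8/3


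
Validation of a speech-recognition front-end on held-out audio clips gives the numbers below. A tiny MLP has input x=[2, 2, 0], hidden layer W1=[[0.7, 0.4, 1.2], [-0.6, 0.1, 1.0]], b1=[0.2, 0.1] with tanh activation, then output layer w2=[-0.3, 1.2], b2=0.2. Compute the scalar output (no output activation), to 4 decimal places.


z1[0] = (0.7)·(2) + (0.4)·(2) + (1.2)·(0) + 0.2 = 2.4
z1[1] = (-0.6)·(2) + (0.1)·(2) + (1.0)·(0) + 0.1 = -0.9
h = tanh(z1) = [0.9837, -0.7163]
output = (-0.3)·(0.9837) + (1.2)·(-0.7163) + 0.2 = -0.9547

-0.9547


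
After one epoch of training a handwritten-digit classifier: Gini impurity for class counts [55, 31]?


Probabilities: [55/86, 31/86] ≈ [0.6395, 0.3605]
Σpᵢ² = (3025 + 961)/86² = 3986/7396
Gini = 1 - Σpᵢ² = 1 - 3986/7396 = 0.4611

0.4611


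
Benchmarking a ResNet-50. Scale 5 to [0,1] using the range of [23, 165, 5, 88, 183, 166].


min=5, max=183
(5-5)/(183-5) = 0/178 = 0.0

0.0


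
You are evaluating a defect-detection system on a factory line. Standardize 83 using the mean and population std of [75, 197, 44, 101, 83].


μ = 100, σ = 51.8845
z = (83 - 100)/51.8845 = -0.3277

-0.3277


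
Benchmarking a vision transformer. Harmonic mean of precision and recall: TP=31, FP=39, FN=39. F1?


Precision = 31/70 = 0.4429
Recall = 31/70 = 0.4429
F1 = 2·P·R/(P+R) = 2·TP/(2·TP+FP+FN) = 62/(62+39+39) = 62/140 = 0.4429

0.4429


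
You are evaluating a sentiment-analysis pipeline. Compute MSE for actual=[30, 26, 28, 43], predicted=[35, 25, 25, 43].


Squared errors: (30-35)²=25, (26-25)²=1, (28-25)²=9, (43-43)²=0
Sum = 35
MSE = 35/4 = 35/4

35/4


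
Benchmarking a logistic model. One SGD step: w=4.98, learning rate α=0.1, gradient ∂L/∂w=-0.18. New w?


w_new = w - α·∇
= 4.98 - 0.1·-0.18
= 4.98 + 0.018
= 4.998

4.998


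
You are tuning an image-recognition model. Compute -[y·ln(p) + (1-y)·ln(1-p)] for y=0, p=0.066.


BCE = -[y·ln(p) + (1-y)·ln(1-p)]
= -0 - 1·ln(1-0.066)
= -ln(0.934) = 0.0683

0.0683


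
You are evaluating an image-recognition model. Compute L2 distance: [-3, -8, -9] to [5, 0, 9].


d = √((-3-5)² + (-8-0)² + (-9-9)²)
  = √(64 + 64 + 324)
  = √452 = 21.2603

21.2603


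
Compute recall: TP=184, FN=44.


Recall = TP/(TP+FN)
= 184/(184+44)
= 184/228 = 80.7%

80.7%


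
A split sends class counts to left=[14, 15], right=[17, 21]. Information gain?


Parent = [31, 36], H_parent = 0.996
H_left = 0.9991 (n=29), H_right = 0.992 (n=38)
H_children = (29/67)·0.9991 + (38/67)·0.992 = 0.9951
IG = 0.996 - 0.9951 = 0.0009

0.0009


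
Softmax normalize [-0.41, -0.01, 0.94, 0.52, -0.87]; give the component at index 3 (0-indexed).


Exponentials: e^-0.41=0.6637, e^-0.01=0.99, e^0.94=2.56, e^0.52=1.682, e^-0.87=0.419
Sum = 6.3147
Softmax = [0.1051, 0.1568, 0.4054, 0.2664, 0.0663]
p[3] = 1.682/6.3147 = 0.2664

0.2664


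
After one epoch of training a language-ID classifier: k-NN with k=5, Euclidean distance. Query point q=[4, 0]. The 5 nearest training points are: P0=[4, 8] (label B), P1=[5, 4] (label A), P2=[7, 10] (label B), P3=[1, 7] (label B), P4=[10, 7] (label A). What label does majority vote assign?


d(q,P0) = 8.0  (label B)
d(q,P1) = 4.1231  (label A)
d(q,P2) = 10.4403  (label B)
d(q,P3) = 7.6158  (label B)
d(q,P4) = 9.2195  (label A)
Votes: A=2, B=3
Majority → B

B


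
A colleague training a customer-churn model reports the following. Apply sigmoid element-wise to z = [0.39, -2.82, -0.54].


σ(0.39) = 1/(1+e^-0.39) = 0.5963
σ(-2.82) = 1/(1+e^2.82) = 0.0563
σ(-0.54) = 1/(1+e^0.54) = 0.3682
result = [0.5963, 0.0563, 0.3682]

[0.5963, 0.0563, 0.3682]


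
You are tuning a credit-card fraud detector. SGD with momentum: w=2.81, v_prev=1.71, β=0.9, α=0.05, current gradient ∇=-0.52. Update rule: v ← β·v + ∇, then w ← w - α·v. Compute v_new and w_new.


v_new = 0.9·1.71 - 0.52 = 1.539 - 0.52 = 1.019
w_new = 2.81 - 0.05·1.019 = 2.81 - 0.05095 = 2.75905

v_new=1.019, w_new=2.75905


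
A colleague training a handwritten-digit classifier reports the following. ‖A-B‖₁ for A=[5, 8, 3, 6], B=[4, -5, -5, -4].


d = |5-4| + |8+ 5| + |3+ 5| + |6+ 4|
  = 1 + 13 + 8 + 10
  = 32

32


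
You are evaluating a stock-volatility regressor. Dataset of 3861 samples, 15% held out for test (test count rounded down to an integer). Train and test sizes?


Test = ⌊3861·15/100⌋ = 579
Train = 3861 - 579 = 3282

Train: 3282, Test: 579


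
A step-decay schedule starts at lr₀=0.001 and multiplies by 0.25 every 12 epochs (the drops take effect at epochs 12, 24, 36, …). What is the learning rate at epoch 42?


n_drops = ⌊42/12⌋ = 3
lr = 0.001·0.25^3 = 0.001·0.015625 = 0.000015625

0.000015625
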